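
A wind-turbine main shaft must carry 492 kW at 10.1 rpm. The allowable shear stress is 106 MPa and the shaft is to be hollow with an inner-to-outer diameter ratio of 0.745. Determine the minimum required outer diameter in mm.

ω = 2π·10.1/60 = 1.058 rad/s, so T = P/ω = 492×10³ / 1.058 = 465200 N·m.
For a hollow shaft with d_i/d_o = 0.745: τ_max = 16T/(π d_o³ (1−k⁴)), so d_o = [16T/(π τ_allow (1−k⁴))]^(1/3) = [16·465200/(π·1.06×10^8·0.6919)]^(1/3) = 0.3185 m.

318 mm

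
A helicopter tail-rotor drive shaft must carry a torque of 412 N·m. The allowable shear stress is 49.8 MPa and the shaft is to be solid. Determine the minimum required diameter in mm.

34.8 mm

For a solid shaft τ_max = 16T/(πd³), so d = (16T/(π τ_allow))^(1/3) = (16·412.0/(π·4.98×10^7))^(1/3) = 0.03480 m.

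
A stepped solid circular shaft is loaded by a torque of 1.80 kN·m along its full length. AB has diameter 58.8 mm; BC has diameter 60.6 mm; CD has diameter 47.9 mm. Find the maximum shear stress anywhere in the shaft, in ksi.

Under the same torque, τ_max = 16T/(πd³) is largest where d is smallest — segment CD (d = 47.9 mm).
τ_max = 16·1800/(π·(0.0479)³) = 8.341×10^7 Pa.

12.1 ksi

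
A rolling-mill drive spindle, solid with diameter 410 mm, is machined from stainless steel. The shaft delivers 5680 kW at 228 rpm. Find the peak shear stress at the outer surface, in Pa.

ω = 2π·228/60 = 23.88 rad/s, so T = P/ω = 5680×10³ / 23.88 = 237900 N·m.
J = πd⁴/32 = π(0.410)⁴/32 = 2.774×10^-3 m⁴.
τ_max = T·r/J = 237900 × 0.205 / 2.774×10^-3 = 1.758×10^7 Pa.

1.76e7 Pa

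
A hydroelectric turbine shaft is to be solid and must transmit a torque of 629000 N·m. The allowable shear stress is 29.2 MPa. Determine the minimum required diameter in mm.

479 mm

For a solid shaft τ_max = 16T/(πd³), so d = (16T/(π τ_allow))^(1/3) = (16·629000/(π·2.92×10^7))^(1/3) = 0.4787 m.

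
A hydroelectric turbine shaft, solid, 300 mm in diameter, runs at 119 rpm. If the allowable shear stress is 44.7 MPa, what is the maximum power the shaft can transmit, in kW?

2950 kW

J = πd⁴/32 = π(0.300)⁴/32 = 7.952×10^-4 m⁴.
T_max = τ_allow·J/r = 4.47×10^7 × 7.952×10^-4 / 0.150 = 237000 N·m.
ω = 2π·119/60 = 12.46 rad/s, so P_max = T_max·ω = 2.953×10^6 W.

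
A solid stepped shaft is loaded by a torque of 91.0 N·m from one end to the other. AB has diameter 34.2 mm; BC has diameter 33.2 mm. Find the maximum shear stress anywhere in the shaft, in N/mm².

12.7 N/mm²

Under the same torque, τ_max = 16T/(πd³) is largest where d is smallest — segment BC (d = 33.2 mm).
τ_max = 16·91.00/(π·(0.0332)³) = 1.266×10^7 Pa.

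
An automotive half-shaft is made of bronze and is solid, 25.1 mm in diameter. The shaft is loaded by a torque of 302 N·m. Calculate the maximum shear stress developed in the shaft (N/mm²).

97.3 N/mm²

J = πd⁴/32 = π(0.0251)⁴/32 = 3.897×10^-8 m⁴.
τ_max = T·r/J = 302.0 × 0.0126 / 3.897×10^-8 = 9.726×10^7 Pa.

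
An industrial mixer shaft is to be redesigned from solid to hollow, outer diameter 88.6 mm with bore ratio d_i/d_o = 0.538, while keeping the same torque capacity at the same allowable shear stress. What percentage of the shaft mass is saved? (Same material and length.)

Equal τ_max and T ⇒ the solid shaft needs d_s³ = d_o³(1−k⁴), so d_s = 88.6·(1−0.538⁴)^(1/3) = 86.05 mm.
Area ratio A_h/A_s = d_o²(1−k²)/d_s² = (1−k²)/(1−k⁴)^(2/3) = 0.7532.
Mass saving = 1 − 0.7532 = 24.7 %.

24.7 %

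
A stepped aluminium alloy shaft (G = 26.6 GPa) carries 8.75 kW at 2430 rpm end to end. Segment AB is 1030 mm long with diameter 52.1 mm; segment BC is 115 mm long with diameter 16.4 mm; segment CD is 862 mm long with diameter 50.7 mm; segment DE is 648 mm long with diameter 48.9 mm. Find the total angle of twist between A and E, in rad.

0.0260 rad

ω = 2π·2430/60 = 254.5 rad/s, so T = P/ω = 8.75×10³ / 254.5 = 34.39 N·m.
J_AB = π(0.0521)⁴/32 = 7.23×10^-7 m⁴; J_BC = π(0.0164)⁴/32 = 7.10×10^-9 m⁴; J_CD = π(0.0507)⁴/32 = 6.49×10^-7 m⁴; J_DE = π(0.0489)⁴/32 = 5.61×10^-7 m⁴.
θ = (T/G)·Σ L_i/J_i = (34.39/26.6×10⁹)·(1.03/7.23×10^-7 + 0.115/7.10×10^-9 + 0.862/6.49×10^-7 + 0.648/5.61×10^-7) = 0.02598 rad.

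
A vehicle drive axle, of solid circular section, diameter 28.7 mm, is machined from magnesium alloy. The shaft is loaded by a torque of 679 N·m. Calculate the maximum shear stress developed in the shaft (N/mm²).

J = πd⁴/32 = π(0.0287)⁴/32 = 6.661×10^-8 m⁴.
τ_max = T·r/J = 679.0 × 0.0143 / 6.661×10^-8 = 1.463×10^8 Pa.

146 N/mm²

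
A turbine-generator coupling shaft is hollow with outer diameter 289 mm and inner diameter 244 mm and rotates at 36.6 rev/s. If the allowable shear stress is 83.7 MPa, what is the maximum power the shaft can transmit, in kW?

44900 kW

J = π(d_o⁴ − d_i⁴)/32 = π(0.289⁴ − 0.244⁴)/32 = 3.369×10^-4 m⁴.
T_max = τ_allow·J/r = 8.37×10^7 × 3.369×10^-4 / 0.144 = 195100 N·m.
ω = 2π·36.6 = 230.0 rad/s, so P_max = T_max·ω = 4.487×10^7 W.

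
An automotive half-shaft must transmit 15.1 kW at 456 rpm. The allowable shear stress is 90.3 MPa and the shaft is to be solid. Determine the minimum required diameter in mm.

26.1 mm

ω = 2π·456/60 = 47.75 rad/s, so T = P/ω = 15.1×10³ / 47.75 = 316.2 N·m.
For a solid shaft τ_max = 16T/(πd³), so d = (16T/(π τ_allow))^(1/3) = (16·316.2/(π·9.03×10^7))^(1/3) = 0.02613 m.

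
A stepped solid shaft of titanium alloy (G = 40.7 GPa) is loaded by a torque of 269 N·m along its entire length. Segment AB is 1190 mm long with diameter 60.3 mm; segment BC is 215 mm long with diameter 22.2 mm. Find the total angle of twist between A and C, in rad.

0.0657 rad

J_AB = π(0.0603)⁴/32 = 1.30×10^-6 m⁴; J_BC = π(0.0222)⁴/32 = 2.38×10^-8 m⁴.
θ = (T/G)·Σ L_i/J_i = (269.0/40.7×10⁹)·(1.19/1.30×10^-6 + 0.215/2.38×10^-8) = 0.06565 rad.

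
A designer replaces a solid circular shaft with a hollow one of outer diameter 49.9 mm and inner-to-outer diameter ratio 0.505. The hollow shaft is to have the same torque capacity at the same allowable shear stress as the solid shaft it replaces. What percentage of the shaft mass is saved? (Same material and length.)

22.1 %

Equal τ_max and T ⇒ the solid shaft needs d_s³ = d_o³(1−k⁴), so d_s = 49.9·(1−0.505⁴)^(1/3) = 48.79 mm.
Area ratio A_h/A_s = d_o²(1−k²)/d_s² = (1−k²)/(1−k⁴)^(2/3) = 0.7791.
Mass saving = 1 − 0.7791 = 22.1 %.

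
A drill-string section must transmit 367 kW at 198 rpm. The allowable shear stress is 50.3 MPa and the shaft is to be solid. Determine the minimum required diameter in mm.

ω = 2π·198/60 = 20.73 rad/s, so T = P/ω = 367×10³ / 20.73 = 17700 N·m.
For a solid shaft τ_max = 16T/(πd³), so d = (16T/(π τ_allow))^(1/3) = (16·17700/(π·5.03×10^7))^(1/3) = 0.1215 m.

121 mm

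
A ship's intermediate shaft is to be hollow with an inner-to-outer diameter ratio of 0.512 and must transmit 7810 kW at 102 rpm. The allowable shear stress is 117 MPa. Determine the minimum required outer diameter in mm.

ω = 2π·102/60 = 10.68 rad/s, so T = P/ω = 7810×10³ / 10.68 = 731200 N·m.
For a hollow shaft with d_i/d_o = 0.512: τ_max = 16T/(π d_o³ (1−k⁴)), so d_o = [16T/(π τ_allow (1−k⁴))]^(1/3) = [16·731200/(π·1.17×10^8·0.9313)]^(1/3) = 0.3245 m.

325 mm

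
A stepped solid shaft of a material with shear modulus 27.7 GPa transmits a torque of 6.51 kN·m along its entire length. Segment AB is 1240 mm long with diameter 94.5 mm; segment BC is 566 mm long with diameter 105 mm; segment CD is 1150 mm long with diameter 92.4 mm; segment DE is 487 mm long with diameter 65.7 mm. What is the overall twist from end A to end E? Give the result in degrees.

8.52°

J_AB = π(0.0945)⁴/32 = 7.83×10^-6 m⁴; J_BC = π(0.105)⁴/32 = 1.19×10^-5 m⁴; J_CD = π(0.0924)⁴/32 = 7.16×10^-6 m⁴; J_DE = π(0.0657)⁴/32 = 1.83×10^-6 m⁴.
θ = (T/G)·Σ L_i/J_i = (6510/27.7×10⁹)·(1.24/7.83×10^-6 + 0.566/1.19×10^-5 + 1.15/7.16×10^-6 + 0.487/1.83×10^-6) = 0.1487 rad.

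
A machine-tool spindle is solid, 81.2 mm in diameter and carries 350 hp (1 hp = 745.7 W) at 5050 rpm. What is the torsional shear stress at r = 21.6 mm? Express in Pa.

2.50e6 Pa

ω = 2π·5050/60 = 528.8 rad/s, so T = P/ω = 350×745.7 / 528.8 = 493.5 N·m.
J = πd⁴/32 = π(0.0812)⁴/32 = 4.268×10^-6 m⁴.
Shear stress varies linearly with radius: τ = T·r/J = 493.5 × 0.0216 / 4.268×10^-6 = 2.498×10^6 Pa.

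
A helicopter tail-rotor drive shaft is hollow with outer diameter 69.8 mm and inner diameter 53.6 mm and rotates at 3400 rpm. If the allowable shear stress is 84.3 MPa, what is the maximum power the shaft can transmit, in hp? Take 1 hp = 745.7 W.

J = π(d_o⁴ − d_i⁴)/32 = π(0.0698⁴ − 0.0536⁴)/32 = 1.520×10^-6 m⁴.
T_max = τ_allow·J/r = 8.43×10^7 × 1.520×10^-6 / 0.0349 = 3672 N·m.
ω = 2π·3400/60 = 356.0 rad/s, so P_max = T_max·ω = 1.307×10^6 W.

1750 hp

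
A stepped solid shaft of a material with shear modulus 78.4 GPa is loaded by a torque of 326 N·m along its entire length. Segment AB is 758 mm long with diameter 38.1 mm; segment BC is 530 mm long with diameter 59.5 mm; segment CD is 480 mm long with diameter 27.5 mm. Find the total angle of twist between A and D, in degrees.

3.01°

J_AB = π(0.0381)⁴/32 = 2.07×10^-7 m⁴; J_BC = π(0.0595)⁴/32 = 1.23×10^-6 m⁴; J_CD = π(0.0275)⁴/32 = 5.61×10^-8 m⁴.
θ = (T/G)·Σ L_i/J_i = (326.0/78.4×10⁹)·(0.758/2.07×10^-7 + 0.530/1.23×10^-6 + 0.480/5.61×10^-8) = 0.05257 rad.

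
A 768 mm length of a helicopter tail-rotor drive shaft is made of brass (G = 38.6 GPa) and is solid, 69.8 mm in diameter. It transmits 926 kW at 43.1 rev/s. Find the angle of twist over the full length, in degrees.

1.67°

ω = 2π·43.1 = 270.8 rad/s, so T = P/ω = 926×10³ / 270.8 = 3419 N·m.
J = πd⁴/32 = π(0.0698)⁴/32 = 2.330×10^-6 m⁴.
θ = T·L/(G·J) = 3419 × 0.768 / (38.6×10⁹ × 2.330×10^-6) = 0.02919 rad.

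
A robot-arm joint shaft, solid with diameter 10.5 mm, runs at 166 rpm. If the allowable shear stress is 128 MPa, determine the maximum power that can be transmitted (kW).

0.506 kW

J = πd⁴/32 = π(0.0105)⁴/32 = 1.193×10^-9 m⁴.
T_max = τ_allow·J/r = 1.28×10^8 × 1.193×10^-9 / 0.00525 = 29.09 N·m.
ω = 2π·166/60 = 17.38 rad/s, so P_max = T_max·ω = 505.8 W.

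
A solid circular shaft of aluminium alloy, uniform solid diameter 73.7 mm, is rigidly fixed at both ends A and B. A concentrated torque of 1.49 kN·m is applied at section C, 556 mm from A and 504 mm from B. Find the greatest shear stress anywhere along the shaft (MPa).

9.94 MPa

With uniform GJ and both ends fixed, compatibility θ_AC = θ_CB gives T_A·a = T_B·b, together with T_A + T_B = T₀.
T_A = T₀·b/(a+b) = 1490·504/1060 = 708.5 N·m; T_B = 781.5 N·m.
τ in each portion: τ_AC = 9.01×10^6 Pa, τ_CB = 9.94×10^6 Pa; maximum is in CB.
τ_max = T_CB·r/J = 781.5·0.0369/2.90×10^-6 = 9.943×10^6 Pa.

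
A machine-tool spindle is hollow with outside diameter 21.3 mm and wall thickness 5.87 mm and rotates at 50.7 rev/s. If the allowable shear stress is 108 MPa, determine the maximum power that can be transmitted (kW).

J = π(d_o⁴ − d_i⁴)/32 = π(0.0213⁴ − 0.00956⁴)/32 = 1.939×10^-8 m⁴.
T_max = τ_allow·J/r = 1.08×10^8 × 1.939×10^-8 / 0.0106 = 196.6 N·m.
ω = 2π·50.7 = 318.6 rad/s, so P_max = T_max·ω = 6.263×10^4 W.

62.6 kW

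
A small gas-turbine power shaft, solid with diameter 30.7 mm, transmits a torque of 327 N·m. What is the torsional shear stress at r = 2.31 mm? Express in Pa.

J = πd⁴/32 = π(0.0307)⁴/32 = 8.721×10^-8 m⁴.
Shear stress varies linearly with radius: τ = T·r/J = 327.0 × 0.00231 / 8.721×10^-8 = 8.662×10^6 Pa.

8.66e6 Pa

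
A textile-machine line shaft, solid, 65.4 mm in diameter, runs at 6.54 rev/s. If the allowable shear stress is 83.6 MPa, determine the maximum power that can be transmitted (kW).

189 kW

J = πd⁴/32 = π(0.0654)⁴/32 = 1.796×10^-6 m⁴.
T_max = τ_allow·J/r = 8.36×10^7 × 1.796×10^-6 / 0.0327 = 4592 N·m.
ω = 2π·6.54 = 41.09 rad/s, so P_max = T_max·ω = 1.887×10^5 W.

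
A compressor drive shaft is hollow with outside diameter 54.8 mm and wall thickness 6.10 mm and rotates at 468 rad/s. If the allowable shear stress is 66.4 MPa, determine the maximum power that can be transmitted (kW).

J = π(d_o⁴ − d_i⁴)/32 = π(0.0548⁴ − 0.0426⁴)/32 = 5.620×10^-7 m⁴.
T_max = τ_allow·J/r = 6.64×10^7 × 5.620×10^-7 / 0.0274 = 1362 N·m.
ω = 468 rad/s, so P_max = T_max·ω = 6.374×10^5 W.

637 kW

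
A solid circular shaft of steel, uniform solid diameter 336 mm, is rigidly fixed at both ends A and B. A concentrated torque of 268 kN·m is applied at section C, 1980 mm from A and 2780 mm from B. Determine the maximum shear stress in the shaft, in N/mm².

21.0 N/mm²

With uniform GJ and both ends fixed, compatibility θ_AC = θ_CB gives T_A·a = T_B·b, together with T_A + T_B = T₀.
T_A = T₀·b/(a+b) = 268000·2780/4760 = 156500 N·m; T_B = 111500 N·m.
τ in each portion: τ_AC = 2.10×10^7 Pa, τ_CB = 1.50×10^7 Pa; maximum is in AC.
τ_max = T_AC·r/J = 156500·0.168/1.25×10^-3 = 2.101×10^7 Pa.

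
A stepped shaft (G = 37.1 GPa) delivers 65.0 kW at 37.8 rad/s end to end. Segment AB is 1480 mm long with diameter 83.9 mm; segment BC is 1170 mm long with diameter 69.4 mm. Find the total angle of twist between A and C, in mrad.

37.9 mrad

ω = 37.8 rad/s, so T = P/ω = 65.0×10³ / 37.80 = 1720 N·m.
J_AB = π(0.0839)⁴/32 = 4.86×10^-6 m⁴; J_BC = π(0.0694)⁴/32 = 2.28×10^-6 m⁴.
θ = (T/G)·Σ L_i/J_i = (1720/37.1×10⁹)·(1.48/4.86×10^-6 + 1.17/2.28×10^-6) = 0.03791 rad.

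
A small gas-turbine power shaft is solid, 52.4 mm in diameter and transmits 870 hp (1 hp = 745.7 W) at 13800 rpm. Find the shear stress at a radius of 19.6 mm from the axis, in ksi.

ω = 2π·13800/60 = 1445 rad/s, so T = P/ω = 870×745.7 / 1445 = 448.9 N·m.
J = πd⁴/32 = π(0.0524)⁴/32 = 7.402×10^-7 m⁴.
Shear stress varies linearly with radius: τ = T·r/J = 448.9 × 0.0196 / 7.402×10^-7 = 1.189×10^7 Pa.

1.72 ksi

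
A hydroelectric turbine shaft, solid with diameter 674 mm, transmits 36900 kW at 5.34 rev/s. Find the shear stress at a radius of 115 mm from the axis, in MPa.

ω = 2π·5.34 = 33.55 rad/s, so T = P/ω = 36900×10³ / 33.55 = 1.100e6 N·m.
J = πd⁴/32 = π(0.674)⁴/32 = 0.02026 m⁴.
Shear stress varies linearly with radius: τ = T·r/J = 1.100e6 × 0.115 / 0.02026 = 6.243×10^6 Pa.

6.24 MPa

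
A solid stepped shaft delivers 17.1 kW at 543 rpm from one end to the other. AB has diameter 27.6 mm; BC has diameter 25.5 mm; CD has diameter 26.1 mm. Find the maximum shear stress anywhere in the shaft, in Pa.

ω = 2π·543/60 = 56.86 rad/s, so T = P/ω = 17.1×10³ / 56.86 = 300.7 N·m.
Under the same torque, τ_max = 16T/(πd³) is largest where d is smallest — segment BC (d = 25.5 mm).
τ_max = 16·300.7/(π·(0.0255)³) = 9.237×10^7 Pa.

9.24e7 Pa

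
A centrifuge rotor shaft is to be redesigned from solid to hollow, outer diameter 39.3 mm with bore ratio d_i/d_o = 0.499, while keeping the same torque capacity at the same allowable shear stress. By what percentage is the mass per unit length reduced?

21.6 %

Equal τ_max and T ⇒ the solid shaft needs d_s³ = d_o³(1−k⁴), so d_s = 39.3·(1−0.499⁴)^(1/3) = 38.47 mm.
Area ratio A_h/A_s = d_o²(1−k²)/d_s² = (1−k²)/(1−k⁴)^(2/3) = 0.7837.
Mass saving = 1 − 0.7837 = 21.6 %.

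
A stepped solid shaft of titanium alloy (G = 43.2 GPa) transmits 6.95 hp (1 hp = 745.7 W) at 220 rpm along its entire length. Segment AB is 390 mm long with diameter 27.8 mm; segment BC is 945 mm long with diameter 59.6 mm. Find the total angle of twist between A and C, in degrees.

2.21°

ω = 2π·220/60 = 23.04 rad/s, so T = P/ω = 6.95×745.7 / 23.04 = 225.0 N·m.
J_AB = π(0.0278)⁴/32 = 5.86×10^-8 m⁴; J_BC = π(0.0596)⁴/32 = 1.24×10^-6 m⁴.
θ = (T/G)·Σ L_i/J_i = (225.0/43.2×10⁹)·(0.390/5.86×10^-8 + 0.945/1.24×10^-6) = 0.03861 rad.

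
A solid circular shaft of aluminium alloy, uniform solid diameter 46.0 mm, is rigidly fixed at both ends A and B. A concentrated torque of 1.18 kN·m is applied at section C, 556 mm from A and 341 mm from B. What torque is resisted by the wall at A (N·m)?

449 N·m

With uniform GJ and both ends fixed, compatibility θ_AC = θ_CB gives T_A·a = T_B·b, together with T_A + T_B = T₀.
T_A = T₀·b/(a+b) = 1180·341/897.0 = 448.6 N·m; T_B = 731.4 N·m.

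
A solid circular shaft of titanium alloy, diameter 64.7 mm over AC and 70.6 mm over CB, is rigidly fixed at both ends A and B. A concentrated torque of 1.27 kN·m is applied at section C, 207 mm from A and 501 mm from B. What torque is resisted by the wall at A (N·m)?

801 N·m

Compatibility: T_A·a/J_AC = T_B·b/J_CB with T_A + T_B = T₀.
J_AC = 1.72×10^-6 m⁴, J_CB = 2.44×10^-6 m⁴, so T_A = T₀·(J_AC/a)/((J_AC/a)+(J_CB/b)) = 800.9 N·m, T_B = 469.1 N·m.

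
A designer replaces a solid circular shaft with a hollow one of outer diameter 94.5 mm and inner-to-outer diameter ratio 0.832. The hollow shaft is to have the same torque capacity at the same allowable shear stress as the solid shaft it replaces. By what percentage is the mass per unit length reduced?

Equal τ_max and T ⇒ the solid shaft needs d_s³ = d_o³(1−k⁴), so d_s = 94.5·(1−0.832⁴)^(1/3) = 76.03 mm.
Area ratio A_h/A_s = d_o²(1−k²)/d_s² = (1−k²)/(1−k⁴)^(2/3) = 0.4755.
Mass saving = 1 − 0.4755 = 52.5 %.

52.5 %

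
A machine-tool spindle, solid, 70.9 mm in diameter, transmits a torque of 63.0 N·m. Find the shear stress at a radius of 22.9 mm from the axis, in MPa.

J = πd⁴/32 = π(0.0709)⁴/32 = 2.481×10^-6 m⁴.
Shear stress varies linearly with radius: τ = T·r/J = 63.00 × 0.0229 / 2.481×10^-6 = 5.816×10^5 Pa.

0.582 MPa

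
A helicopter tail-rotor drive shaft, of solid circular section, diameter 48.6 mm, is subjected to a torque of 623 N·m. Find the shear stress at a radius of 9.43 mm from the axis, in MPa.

J = πd⁴/32 = π(0.0486)⁴/32 = 5.477×10^-7 m⁴.
Shear stress varies linearly with radius: τ = T·r/J = 623.0 × 0.00943 / 5.477×10^-7 = 1.073×10^7 Pa.

10.7 MPa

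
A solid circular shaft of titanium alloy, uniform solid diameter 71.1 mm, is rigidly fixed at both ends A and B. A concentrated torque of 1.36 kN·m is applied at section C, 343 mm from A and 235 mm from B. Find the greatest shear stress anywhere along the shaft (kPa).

11400 kPa

With uniform GJ and both ends fixed, compatibility θ_AC = θ_CB gives T_A·a = T_B·b, together with T_A + T_B = T₀.
T_A = T₀·b/(a+b) = 1360·235/578.0 = 552.9 N·m; T_B = 807.1 N·m.
τ in each portion: τ_AC = 7.84×10^6 Pa, τ_CB = 1.14×10^7 Pa; maximum is in CB.
τ_max = T_CB·r/J = 807.1·0.0355/2.51×10^-6 = 1.144×10^7 Pa.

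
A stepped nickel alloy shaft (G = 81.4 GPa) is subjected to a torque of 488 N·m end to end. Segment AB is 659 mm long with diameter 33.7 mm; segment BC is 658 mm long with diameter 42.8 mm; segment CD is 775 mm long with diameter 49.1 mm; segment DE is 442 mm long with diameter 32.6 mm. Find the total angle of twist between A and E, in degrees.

J_AB = π(0.0337)⁴/32 = 1.27×10^-7 m⁴; J_BC = π(0.0428)⁴/32 = 3.29×10^-7 m⁴; J_CD = π(0.0491)⁴/32 = 5.71×10^-7 m⁴; J_DE = π(0.0326)⁴/32 = 1.11×10^-7 m⁴.
θ = (T/G)·Σ L_i/J_i = (488.0/81.4×10⁹)·(0.659/1.27×10^-7 + 0.658/3.29×10^-7 + 0.775/5.71×10^-7 + 0.442/1.11×10^-7) = 0.07521 rad.

4.31°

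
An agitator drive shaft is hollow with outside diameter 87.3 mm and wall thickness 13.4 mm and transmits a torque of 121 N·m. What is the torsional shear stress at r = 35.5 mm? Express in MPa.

0.979 MPa

J = π(d_o⁴ − d_i⁴)/32 = π(0.0873⁴ − 0.0605⁴)/32 = 4.387×10^-6 m⁴.
Shear stress varies linearly with radius: τ = T·r/J = 121.0 × 0.0355 / 4.387×10^-6 = 9.791×10^5 Pa.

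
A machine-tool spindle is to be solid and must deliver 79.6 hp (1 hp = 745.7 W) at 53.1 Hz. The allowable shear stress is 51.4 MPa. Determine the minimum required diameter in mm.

ω = 2π·53.1 = 333.6 rad/s, so T = P/ω = 79.6×745.7 / 333.6 = 177.9 N·m.
For a solid shaft τ_max = 16T/(πd³), so d = (16T/(π τ_allow))^(1/3) = (16·177.9/(π·5.14×10^7))^(1/3) = 0.02603 m.

26.0 mm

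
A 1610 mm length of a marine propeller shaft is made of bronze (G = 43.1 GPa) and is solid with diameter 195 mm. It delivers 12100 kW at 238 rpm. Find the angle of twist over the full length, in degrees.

ω = 2π·238/60 = 24.92 rad/s, so T = P/ω = 12100×10³ / 24.92 = 485500 N·m.
J = πd⁴/32 = π(0.195)⁴/32 = 1.420×10^-4 m⁴.
θ = T·L/(G·J) = 485500 × 1.61 / (43.1×10⁹ × 1.420×10^-4) = 0.1278 rad.

7.32°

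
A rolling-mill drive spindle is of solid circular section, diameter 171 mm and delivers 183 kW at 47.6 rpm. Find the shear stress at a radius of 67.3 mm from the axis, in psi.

ω = 2π·47.6/60 = 4.985 rad/s, so T = P/ω = 183×10³ / 4.985 = 36710 N·m.
J = πd⁴/32 = π(0.171)⁴/32 = 8.394×10^-5 m⁴.
Shear stress varies linearly with radius: τ = T·r/J = 36710 × 0.0673 / 8.394×10^-5 = 2.943×10^7 Pa.

4270 psi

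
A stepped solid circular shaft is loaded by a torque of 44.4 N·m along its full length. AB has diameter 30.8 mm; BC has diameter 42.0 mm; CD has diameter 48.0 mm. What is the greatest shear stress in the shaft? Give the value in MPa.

7.74 MPa

Under the same torque, τ_max = 16T/(πd³) is largest where d is smallest — segment AB (d = 30.8 mm).
τ_max = 16·44.40/(π·(0.0308)³) = 7.739×10^6 Pa.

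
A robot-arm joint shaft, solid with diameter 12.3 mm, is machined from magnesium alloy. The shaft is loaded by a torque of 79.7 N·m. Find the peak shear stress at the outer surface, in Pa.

2.18e8 Pa

J = πd⁴/32 = π(0.0123)⁴/32 = 2.247×10^-9 m⁴.
τ_max = T·r/J = 79.70 × 0.00615 / 2.247×10^-9 = 2.181×10^8 Pa.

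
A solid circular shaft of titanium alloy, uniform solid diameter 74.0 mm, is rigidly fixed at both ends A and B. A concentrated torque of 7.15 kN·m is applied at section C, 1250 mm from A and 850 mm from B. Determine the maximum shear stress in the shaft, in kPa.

With uniform GJ and both ends fixed, compatibility θ_AC = θ_CB gives T_A·a = T_B·b, together with T_A + T_B = T₀.
T_A = T₀·b/(a+b) = 7150·850/2100 = 2894 N·m; T_B = 4256 N·m.
τ in each portion: τ_AC = 3.64×10^7 Pa, τ_CB = 5.35×10^7 Pa; maximum is in CB.
τ_max = T_CB·r/J = 4256·0.0370/2.94×10^-6 = 5.349×10^7 Pa.

53500 kPa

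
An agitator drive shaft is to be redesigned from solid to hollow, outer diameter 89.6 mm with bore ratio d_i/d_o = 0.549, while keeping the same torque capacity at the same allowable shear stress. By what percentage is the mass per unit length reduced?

25.6 %

Equal τ_max and T ⇒ the solid shaft needs d_s³ = d_o³(1−k⁴), so d_s = 89.6·(1−0.549⁴)^(1/3) = 86.80 mm.
Area ratio A_h/A_s = d_o²(1−k²)/d_s² = (1−k²)/(1−k⁴)^(2/3) = 0.7444.
Mass saving = 1 − 0.7444 = 25.6 %.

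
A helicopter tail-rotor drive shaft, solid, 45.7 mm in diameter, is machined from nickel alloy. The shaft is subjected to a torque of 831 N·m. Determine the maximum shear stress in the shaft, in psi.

6430 psi

J = πd⁴/32 = π(0.0457)⁴/32 = 4.282×10^-7 m⁴.
τ_max = T·r/J = 831.0 × 0.0229 / 4.282×10^-7 = 4.434×10^7 Pa.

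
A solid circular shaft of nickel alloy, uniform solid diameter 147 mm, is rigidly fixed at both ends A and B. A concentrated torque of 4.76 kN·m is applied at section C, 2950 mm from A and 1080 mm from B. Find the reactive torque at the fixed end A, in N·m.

With uniform GJ and both ends fixed, compatibility θ_AC = θ_CB gives T_A·a = T_B·b, together with T_A + T_B = T₀.
T_A = T₀·b/(a+b) = 4760·1080/4030 = 1276 N·m; T_B = 3484 N·m.

1280 N·m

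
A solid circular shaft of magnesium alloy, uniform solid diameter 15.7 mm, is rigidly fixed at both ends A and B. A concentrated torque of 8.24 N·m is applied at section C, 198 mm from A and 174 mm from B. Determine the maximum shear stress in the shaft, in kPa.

5770 kPa

With uniform GJ and both ends fixed, compatibility θ_AC = θ_CB gives T_A·a = T_B·b, together with T_A + T_B = T₀.
T_A = T₀·b/(a+b) = 8.240·174/372.0 = 3.854 N·m; T_B = 4.386 N·m.
τ in each portion: τ_AC = 5.07×10^6 Pa, τ_CB = 5.77×10^6 Pa; maximum is in CB.
τ_max = T_CB·r/J = 4.386·0.00785/5.96×10^-9 = 5.772×10^6 Pa.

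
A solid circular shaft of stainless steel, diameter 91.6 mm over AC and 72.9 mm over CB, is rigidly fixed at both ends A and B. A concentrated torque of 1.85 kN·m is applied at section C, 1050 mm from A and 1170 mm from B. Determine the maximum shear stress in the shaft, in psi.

Compatibility: T_A·a/J_AC = T_B·b/J_CB with T_A + T_B = T₀.
J_AC = 6.91×10^-6 m⁴, J_CB = 2.77×10^-6 m⁴, so T_A = T₀·(J_AC/a)/((J_AC/a)+(J_CB/b)) = 1360 N·m, T_B = 489.7 N·m.
τ in each portion: τ_AC = 9.01×10^6 Pa, τ_CB = 6.44×10^6 Pa; maximum is in AC.
τ_max = T_AC·r/J = 1360·0.0458/6.91×10^-6 = 9.014×10^6 Pa.

1310 psi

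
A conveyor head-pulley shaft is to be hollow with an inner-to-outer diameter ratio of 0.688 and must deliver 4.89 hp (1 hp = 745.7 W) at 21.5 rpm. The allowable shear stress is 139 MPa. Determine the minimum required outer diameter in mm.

ω = 2π·21.5/60 = 2.251 rad/s, so T = P/ω = 4.89×745.7 / 2.251 = 1620 N·m.
For a hollow shaft with d_i/d_o = 0.688: τ_max = 16T/(π d_o³ (1−k⁴)), so d_o = [16T/(π τ_allow (1−k⁴))]^(1/3) = [16·1620/(π·1.39×10^8·0.7759)]^(1/3) = 0.04245 m.

42.4 mm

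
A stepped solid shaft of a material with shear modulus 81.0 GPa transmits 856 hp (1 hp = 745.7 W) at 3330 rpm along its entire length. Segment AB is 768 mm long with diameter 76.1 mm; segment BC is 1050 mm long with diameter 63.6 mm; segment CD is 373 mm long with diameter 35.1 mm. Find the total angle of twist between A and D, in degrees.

4.39°

ω = 2π·3330/60 = 348.7 rad/s, so T = P/ω = 856×745.7 / 348.7 = 1830 N·m.
J_AB = π(0.0761)⁴/32 = 3.29×10^-6 m⁴; J_BC = π(0.0636)⁴/32 = 1.61×10^-6 m⁴; J_CD = π(0.0351)⁴/32 = 1.49×10^-7 m⁴.
θ = (T/G)·Σ L_i/J_i = (1830/81.0×10⁹)·(0.768/3.29×10^-6 + 1.05/1.61×10^-6 + 0.373/1.49×10^-7) = 0.07661 rad.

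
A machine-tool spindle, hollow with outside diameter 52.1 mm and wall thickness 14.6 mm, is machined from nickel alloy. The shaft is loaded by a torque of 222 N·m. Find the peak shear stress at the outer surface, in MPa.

J = π(d_o⁴ − d_i⁴)/32 = π(0.0521⁴ − 0.0229⁴)/32 = 6.964×10^-7 m⁴.
τ_max = T·r/J = 222.0 × 0.0261 / 6.964×10^-7 = 8.305×10^6 Pa.

8.30 MPa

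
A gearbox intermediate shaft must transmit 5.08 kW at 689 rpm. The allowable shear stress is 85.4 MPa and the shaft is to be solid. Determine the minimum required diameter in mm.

ω = 2π·689/60 = 72.15 rad/s, so T = P/ω = 5.08×10³ / 72.15 = 70.41 N·m.
For a solid shaft τ_max = 16T/(πd³), so d = (16T/(π τ_allow))^(1/3) = (16·70.41/(π·8.54×10^7))^(1/3) = 0.01613 m.

16.1 mm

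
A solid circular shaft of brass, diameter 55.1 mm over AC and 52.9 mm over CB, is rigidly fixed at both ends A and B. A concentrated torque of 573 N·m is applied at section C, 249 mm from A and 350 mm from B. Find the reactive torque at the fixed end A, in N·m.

Compatibility: T_A·a/J_AC = T_B·b/J_CB with T_A + T_B = T₀.
J_AC = 9.05×10^-7 m⁴, J_CB = 7.69×10^-7 m⁴, so T_A = T₀·(J_AC/a)/((J_AC/a)+(J_CB/b)) = 357.1 N·m, T_B = 215.9 N·m.

357 N·m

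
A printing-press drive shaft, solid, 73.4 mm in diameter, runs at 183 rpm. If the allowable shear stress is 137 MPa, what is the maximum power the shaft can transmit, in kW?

204 kW

J = πd⁴/32 = π(0.0734)⁴/32 = 2.850×10^-6 m⁴.
T_max = τ_allow·J/r = 1.37×10^8 × 2.850×10^-6 / 0.0367 = 10640 N·m.
ω = 2π·183/60 = 19.16 rad/s, so P_max = T_max·ω = 2.039×10^5 W.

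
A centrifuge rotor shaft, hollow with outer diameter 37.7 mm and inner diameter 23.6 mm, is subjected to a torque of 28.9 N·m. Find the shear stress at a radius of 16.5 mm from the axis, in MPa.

2.84 MPa

J = π(d_o⁴ − d_i⁴)/32 = π(0.0377⁴ − 0.0236⁴)/32 = 1.679×10^-7 m⁴.
Shear stress varies linearly with radius: τ = T·r/J = 28.90 × 0.0165 / 1.679×10^-7 = 2.841×10^6 Pa.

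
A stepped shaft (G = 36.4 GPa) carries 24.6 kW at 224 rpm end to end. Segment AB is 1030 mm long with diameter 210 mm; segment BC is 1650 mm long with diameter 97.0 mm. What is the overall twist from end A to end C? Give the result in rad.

0.00563 rad

ω = 2π·224/60 = 23.46 rad/s, so T = P/ω = 24.6×10³ / 23.46 = 1049 N·m.
J_AB = π(0.210)⁴/32 = 1.91×10^-4 m⁴; J_BC = π(0.0970)⁴/32 = 8.69×10^-6 m⁴.
θ = (T/G)·Σ L_i/J_i = (1049/36.4×10⁹)·(1.03/1.91×10^-4 + 1.65/8.69×10^-6) = 5.625×10^-3 rad.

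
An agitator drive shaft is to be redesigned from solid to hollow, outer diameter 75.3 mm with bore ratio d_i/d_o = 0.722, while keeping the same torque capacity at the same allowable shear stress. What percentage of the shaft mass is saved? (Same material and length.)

Equal τ_max and T ⇒ the solid shaft needs d_s³ = d_o³(1−k⁴), so d_s = 75.3·(1−0.722⁴)^(1/3) = 67.75 mm.
Area ratio A_h/A_s = d_o²(1−k²)/d_s² = (1−k²)/(1−k⁴)^(2/3) = 0.5914.
Mass saving = 1 − 0.5914 = 40.9 %.

40.9 %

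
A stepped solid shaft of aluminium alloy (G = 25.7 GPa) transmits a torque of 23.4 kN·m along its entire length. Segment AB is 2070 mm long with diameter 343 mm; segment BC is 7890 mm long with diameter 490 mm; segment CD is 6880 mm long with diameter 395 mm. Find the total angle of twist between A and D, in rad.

J_AB = π(0.343)⁴/32 = 1.36×10^-3 m⁴; J_BC = π(0.490)⁴/32 = 5.66×10^-3 m⁴; J_CD = π(0.395)⁴/32 = 2.39×10^-3 m⁴.
θ = (T/G)·Σ L_i/J_i = (23400/25.7×10⁹)·(2.07/1.36×10^-3 + 7.89/5.66×10^-3 + 6.88/2.39×10^-3) = 5.277×10^-3 rad.

0.00528 rad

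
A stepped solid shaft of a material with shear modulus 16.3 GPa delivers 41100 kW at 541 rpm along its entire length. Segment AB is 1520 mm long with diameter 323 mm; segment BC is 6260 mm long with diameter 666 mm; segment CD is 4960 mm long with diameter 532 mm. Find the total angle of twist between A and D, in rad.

ω = 2π·541/60 = 56.65 rad/s, so T = P/ω = 41100×10³ / 56.65 = 725500 N·m.
J_AB = π(0.323)⁴/32 = 1.07×10^-3 m⁴; J_BC = π(0.666)⁴/32 = 0.0193 m⁴; J_CD = π(0.532)⁴/32 = 7.86×10^-3 m⁴.
θ = (T/G)·Σ L_i/J_i = (725500/16.3×10⁹)·(1.52/1.07×10^-3 + 6.26/0.0193 + 4.96/7.86×10^-3) = 0.1058 rad.

0.106 rad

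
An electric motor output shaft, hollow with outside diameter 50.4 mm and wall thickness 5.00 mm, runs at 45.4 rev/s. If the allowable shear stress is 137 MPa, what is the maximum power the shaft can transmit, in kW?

577 kW

J = π(d_o⁴ − d_i⁴)/32 = π(0.0504⁴ − 0.0404⁴)/32 = 3.719×10^-7 m⁴.
T_max = τ_allow·J/r = 1.37×10^8 × 3.719×10^-7 / 0.0252 = 2022 N·m.
ω = 2π·45.4 = 285.3 rad/s, so P_max = T_max·ω = 5.768×10^5 W.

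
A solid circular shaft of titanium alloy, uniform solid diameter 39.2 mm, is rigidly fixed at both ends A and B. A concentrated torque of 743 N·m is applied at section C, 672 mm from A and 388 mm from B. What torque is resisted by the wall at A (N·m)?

272 N·m

With uniform GJ and both ends fixed, compatibility θ_AC = θ_CB gives T_A·a = T_B·b, together with T_A + T_B = T₀.
T_A = T₀·b/(a+b) = 743.0·388/1060 = 272.0 N·m; T_B = 471.0 N·m.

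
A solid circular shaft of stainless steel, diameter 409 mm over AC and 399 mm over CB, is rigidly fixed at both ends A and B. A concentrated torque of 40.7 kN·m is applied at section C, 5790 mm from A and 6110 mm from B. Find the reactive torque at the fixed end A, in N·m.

21900 N·m

Compatibility: T_A·a/J_AC = T_B·b/J_CB with T_A + T_B = T₀.
J_AC = 2.75×10^-3 m⁴, J_CB = 2.49×10^-3 m⁴, so T_A = T₀·(J_AC/a)/((J_AC/a)+(J_CB/b)) = 21900 N·m, T_B = 18800 N·m.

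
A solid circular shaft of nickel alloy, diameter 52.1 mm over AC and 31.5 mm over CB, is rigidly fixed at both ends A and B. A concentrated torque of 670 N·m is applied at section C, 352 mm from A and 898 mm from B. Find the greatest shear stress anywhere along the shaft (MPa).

22.9 MPa

Compatibility: T_A·a/J_AC = T_B·b/J_CB with T_A + T_B = T₀.
J_AC = 7.23×10^-7 m⁴, J_CB = 9.67×10^-8 m⁴, so T_A = T₀·(J_AC/a)/((J_AC/a)+(J_CB/b)) = 636.7 N·m, T_B = 33.35 N·m.
τ in each portion: τ_AC = 2.29×10^7 Pa, τ_CB = 5.43×10^6 Pa; maximum is in AC.
τ_max = T_AC·r/J = 636.7·0.0261/7.23×10^-7 = 2.293×10^7 Pa.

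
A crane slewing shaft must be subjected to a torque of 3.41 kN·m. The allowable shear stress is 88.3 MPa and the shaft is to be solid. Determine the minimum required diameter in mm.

58.2 mm

For a solid shaft τ_max = 16T/(πd³), so d = (16T/(π τ_allow))^(1/3) = (16·3410/(π·8.83×10^7))^(1/3) = 0.05816 m.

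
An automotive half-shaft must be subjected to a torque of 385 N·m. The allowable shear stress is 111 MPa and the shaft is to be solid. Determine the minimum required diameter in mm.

26.0 mm

For a solid shaft τ_max = 16T/(πd³), so d = (16T/(π τ_allow))^(1/3) = (16·385.0/(π·1.11×10^8))^(1/3) = 0.02604 m.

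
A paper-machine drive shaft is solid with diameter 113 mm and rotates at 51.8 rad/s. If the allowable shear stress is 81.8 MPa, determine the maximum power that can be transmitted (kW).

1200 kW

J = πd⁴/32 = π(0.113)⁴/32 = 1.601×10^-5 m⁴.
T_max = τ_allow·J/r = 8.18×10^7 × 1.601×10^-5 / 0.0565 = 23170 N·m.
ω = 51.8 rad/s, so P_max = T_max·ω = 1.200×10^6 W.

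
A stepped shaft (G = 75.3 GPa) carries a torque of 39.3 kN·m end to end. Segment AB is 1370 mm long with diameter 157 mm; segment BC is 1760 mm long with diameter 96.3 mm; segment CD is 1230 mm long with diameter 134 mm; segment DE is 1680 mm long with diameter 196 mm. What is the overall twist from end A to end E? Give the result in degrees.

J_AB = π(0.157)⁴/32 = 5.96×10^-5 m⁴; J_BC = π(0.0963)⁴/32 = 8.44×10^-6 m⁴; J_CD = π(0.134)⁴/32 = 3.17×10^-5 m⁴; J_DE = π(0.196)⁴/32 = 1.45×10^-4 m⁴.
θ = (T/G)·Σ L_i/J_i = (39300/75.3×10⁹)·(1.37/5.96×10^-5 + 1.76/8.44×10^-6 + 1.23/3.17×10^-5 + 1.68/1.45×10^-4) = 0.1471 rad.

8.43°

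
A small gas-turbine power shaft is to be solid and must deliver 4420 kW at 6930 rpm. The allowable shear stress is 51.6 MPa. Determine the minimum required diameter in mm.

ω = 2π·6930/60 = 725.7 rad/s, so T = P/ω = 4420×10³ / 725.7 = 6091 N·m.
For a solid shaft τ_max = 16T/(πd³), so d = (16T/(π τ_allow))^(1/3) = (16·6091/(π·5.16×10^7))^(1/3) = 0.08440 m.

84.4 mm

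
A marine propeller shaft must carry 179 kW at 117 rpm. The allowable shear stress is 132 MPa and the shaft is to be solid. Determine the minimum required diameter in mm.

ω = 2π·117/60 = 12.25 rad/s, so T = P/ω = 179×10³ / 12.25 = 14610 N·m.
For a solid shaft τ_max = 16T/(πd³), so d = (16T/(π τ_allow))^(1/3) = (16·14610/(π·1.32×10^8))^(1/3) = 0.08261 m.

82.6 mm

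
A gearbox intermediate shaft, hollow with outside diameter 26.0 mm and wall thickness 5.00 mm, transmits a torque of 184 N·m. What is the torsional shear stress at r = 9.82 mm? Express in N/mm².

47.0 N/mm²

J = π(d_o⁴ − d_i⁴)/32 = π(0.0260⁴ − 0.0160⁴)/32 = 3.843×10^-8 m⁴.
Shear stress varies linearly with radius: τ = T·r/J = 184.0 × 0.00982 / 3.843×10^-8 = 4.702×10^7 Pa.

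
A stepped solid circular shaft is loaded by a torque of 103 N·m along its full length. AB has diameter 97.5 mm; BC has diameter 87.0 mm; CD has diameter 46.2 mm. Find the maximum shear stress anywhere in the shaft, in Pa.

5.32e6 Pa

Under the same torque, τ_max = 16T/(πd³) is largest where d is smallest — segment CD (d = 46.2 mm).
τ_max = 16·103.0/(π·(0.0462)³) = 5.320×10^6 Pa.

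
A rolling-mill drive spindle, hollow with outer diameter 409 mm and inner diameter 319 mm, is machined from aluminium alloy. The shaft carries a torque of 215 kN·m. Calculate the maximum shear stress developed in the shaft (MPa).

25.4 MPa

J = π(d_o⁴ − d_i⁴)/32 = π(0.409⁴ − 0.319⁴)/32 = 1.731×10^-3 m⁴.
τ_max = T·r/J = 215000 × 0.204 / 1.731×10^-3 = 2.541×10^7 Pa.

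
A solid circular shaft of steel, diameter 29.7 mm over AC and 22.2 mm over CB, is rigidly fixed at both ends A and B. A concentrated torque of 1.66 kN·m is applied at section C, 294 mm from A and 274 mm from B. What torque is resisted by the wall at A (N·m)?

Compatibility: T_A·a/J_AC = T_B·b/J_CB with T_A + T_B = T₀.
J_AC = 7.64×10^-8 m⁴, J_CB = 2.38×10^-8 m⁴, so T_A = T₀·(J_AC/a)/((J_AC/a)+(J_CB/b)) = 1243 N·m, T_B = 416.5 N·m.

1240 N·m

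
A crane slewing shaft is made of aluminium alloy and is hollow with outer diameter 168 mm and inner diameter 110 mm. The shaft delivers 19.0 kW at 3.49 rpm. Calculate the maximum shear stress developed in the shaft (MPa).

ω = 2π·3.49/60 = 0.3655 rad/s, so T = P/ω = 19.0×10³ / 0.3655 = 51990 N·m.
J = π(d_o⁴ − d_i⁴)/32 = π(0.168⁴ − 0.110⁴)/32 = 6.383×10^-5 m⁴.
τ_max = T·r/J = 51990 × 0.0840 / 6.383×10^-5 = 6.841×10^7 Pa.

68.4 MPa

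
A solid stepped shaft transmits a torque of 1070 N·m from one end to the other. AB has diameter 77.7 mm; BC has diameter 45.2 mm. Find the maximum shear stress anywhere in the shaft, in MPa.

Under the same torque, τ_max = 16T/(πd³) is largest where d is smallest — segment BC (d = 45.2 mm).
τ_max = 16·1070/(π·(0.0452)³) = 5.901×10^7 Pa.

59.0 MPa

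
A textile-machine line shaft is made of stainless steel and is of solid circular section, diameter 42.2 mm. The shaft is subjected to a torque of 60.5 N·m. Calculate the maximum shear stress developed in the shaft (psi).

595 psi

J = πd⁴/32 = π(0.0422)⁴/32 = 3.114×10^-7 m⁴.
τ_max = T·r/J = 60.50 × 0.0211 / 3.114×10^-7 = 4.100×10^6 Pa.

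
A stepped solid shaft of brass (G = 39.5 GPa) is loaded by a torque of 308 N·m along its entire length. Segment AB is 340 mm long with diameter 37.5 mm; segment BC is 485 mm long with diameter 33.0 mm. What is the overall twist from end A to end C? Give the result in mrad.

46.1 mrad

J_AB = π(0.0375)⁴/32 = 1.94×10^-7 m⁴; J_BC = π(0.0330)⁴/32 = 1.16×10^-7 m⁴.
θ = (T/G)·Σ L_i/J_i = (308.0/39.5×10⁹)·(0.340/1.94×10^-7 + 0.485/1.16×10^-7) = 0.04614 rad.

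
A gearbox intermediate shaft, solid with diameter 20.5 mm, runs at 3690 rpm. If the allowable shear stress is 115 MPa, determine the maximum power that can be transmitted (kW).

75.2 kW

J = πd⁴/32 = π(0.0205)⁴/32 = 1.734×10^-8 m⁴.
T_max = τ_allow·J/r = 1.15×10^8 × 1.734×10^-8 / 0.0103 = 194.5 N·m.
ω = 2π·3690/60 = 386.4 rad/s, so P_max = T_max·ω = 7.517×10^4 W.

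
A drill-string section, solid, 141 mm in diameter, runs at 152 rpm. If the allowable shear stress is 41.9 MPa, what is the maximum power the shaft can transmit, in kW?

367 kW

J = πd⁴/32 = π(0.141)⁴/32 = 3.880×10^-5 m⁴.
T_max = τ_allow·J/r = 4.19×10^7 × 3.880×10^-5 / 0.0705 = 23060 N·m.
ω = 2π·152/60 = 15.92 rad/s, so P_max = T_max·ω = 3.671×10^5 W.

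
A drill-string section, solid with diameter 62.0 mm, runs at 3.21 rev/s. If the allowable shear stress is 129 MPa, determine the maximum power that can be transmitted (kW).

122 kW

J = πd⁴/32 = π(0.0620)⁴/32 = 1.451×10^-6 m⁴.
T_max = τ_allow·J/r = 1.29×10^8 × 1.451×10^-6 / 0.0310 = 6037 N·m.
ω = 2π·3.21 = 20.17 rad/s, so P_max = T_max·ω = 1.218×10^5 W.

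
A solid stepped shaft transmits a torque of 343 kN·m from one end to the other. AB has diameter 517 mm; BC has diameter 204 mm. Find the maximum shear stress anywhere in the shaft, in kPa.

Under the same torque, τ_max = 16T/(πd³) is largest where d is smallest — segment BC (d = 204 mm).
τ_max = 16·343000/(π·(0.204)³) = 2.058×10^8 Pa.

206000 kPa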